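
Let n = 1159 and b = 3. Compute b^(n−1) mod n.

1071

3^1 ≡ 3 (mod 1159)
3^2 ≡ 3^2 = 9 ≡ 9 (mod 1159)
3^4 ≡ 9^2 = 81 ≡ 81 (mod 1159)
3^8 ≡ 81^2 = 6561 ≡ 766 (mod 1159)
3^16 ≡ 766^2 = 586756 ≡ 302 (mod 1159)
3^32 ≡ 302^2 = 91204 ≡ 802 (mod 1159)
3^64 ≡ 802^2 = 643204 ≡ 1118 (mod 1159)
3^128 ≡ 1118^2 = 1249924 ≡ 522 (mod 1159)
3^256 ≡ 522^2 = 272484 ≡ 119 (mod 1159)
3^512 ≡ 119^2 = 14161 ≡ 253 (mod 1159)
3^1024 ≡ 253^2 = 64009 ≡ 264 (mod 1159)
1158 = 1024 + 128 + 4 + 2 in binary powers of 2.
So 3^1158 ≡ 264 · 522 · 81 · 9 ≡ 1071 (mod 1159).
Since 1071 ≠ 1, base 3 is a Fermat witness: 1159 is composite.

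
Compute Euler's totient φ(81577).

77952

Factor: 81577 = 29^2 · 97.
φ(81577) = 29^1·(29−1) · (97−1) = 812 · 96 = 77952.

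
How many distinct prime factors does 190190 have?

190190 = 2 · 95095
95095 = 5 · 19019
19019 = 7 · 2717
2717 = 11 · 247
247 = 13 · 19
190190 = 2 · 5 · 7 · 11 · 13 · 19, which has 6 distinct prime factors.

6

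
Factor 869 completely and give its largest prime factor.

79

869 = 11 · 79
79 is prime.
So 869 = 11 · 79; the largest prime factor is 79.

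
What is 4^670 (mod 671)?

474

4^1 ≡ 4 (mod 671)
4^2 ≡ 4^2 = 16 ≡ 16 (mod 671)
4^4 ≡ 16^2 = 256 ≡ 256 (mod 671)
4^8 ≡ 256^2 = 65536 ≡ 449 (mod 671)
4^16 ≡ 449^2 = 201601 ≡ 301 (mod 671)
4^32 ≡ 301^2 = 90601 ≡ 16 (mod 671)
4^64 ≡ 16^2 = 256 ≡ 256 (mod 671)
4^128 ≡ 256^2 = 65536 ≡ 449 (mod 671)
4^256 ≡ 449^2 = 201601 ≡ 301 (mod 671)
4^512 ≡ 301^2 = 90601 ≡ 16 (mod 671)
670 = 512 + 128 + 16 + 8 + 4 + 2 in binary powers of 2.
So 4^670 ≡ 16 · 449 · 301 · 449 · 256 · 16 ≡ 474 (mod 671).
Since 474 ≠ 1, base 4 is a Fermat witness: 671 is composite.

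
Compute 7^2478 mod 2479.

7^1 ≡ 7 (mod 2479)
7^2 ≡ 7^2 = 49 ≡ 49 (mod 2479)
7^4 ≡ 49^2 = 2401 ≡ 2401 (mod 2479)
7^8 ≡ 2401^2 = 5764801 ≡ 1126 (mod 2479)
7^16 ≡ 1126^2 = 1267876 ≡ 1107 (mod 2479)
7^32 ≡ 1107^2 = 1225449 ≡ 823 (mod 2479)
7^64 ≡ 823^2 = 677329 ≡ 562 (mod 2479)
7^128 ≡ 562^2 = 315844 ≡ 1011 (mod 2479)
7^256 ≡ 1011^2 = 1022121 ≡ 773 (mod 2479)
7^512 ≡ 773^2 = 597529 ≡ 90 (mod 2479)
7^1024 ≡ 90^2 = 8100 ≡ 663 (mod 2479)
7^2048 ≡ 663^2 = 439569 ≡ 786 (mod 2479)
2478 = 2048 + 256 + 128 + 32 + 8 + 4 + 2 in binary powers of 2.
So 7^2478 ≡ 786 · 773 · 1011 · 823 · 1126 · 2401 · 49 ≡ 528 (mod 2479).
Since 528 ≠ 1, base 7 is a Fermat witness: 2479 is composite.

528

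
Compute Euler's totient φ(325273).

Factor: 325273 = 13 · 131 · 191.
φ(325273) = (13−1) · (131−1) · (191−1) = 12 · 130 · 190 = 296400.

296400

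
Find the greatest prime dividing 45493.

97

45493 = 7 · 6499
6499 = 67 · 97
97 is prime.
So 45493 = 7 · 67 · 97; the largest prime factor is 97.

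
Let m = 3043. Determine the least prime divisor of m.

3043 is odd.
Digit sum 10, not divisible by 3.
Ends in 3: not divisible by 5.
7: 3043 = 7·434 + 5
11: 3043 = 11·276 + 7
13: 3043 = 13·234 + 1
17: 3043 = 17·179

17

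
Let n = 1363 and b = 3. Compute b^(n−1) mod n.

760

3^1 ≡ 3 (mod 1363)
3^2 ≡ 3^2 = 9 ≡ 9 (mod 1363)
3^4 ≡ 9^2 = 81 ≡ 81 (mod 1363)
3^8 ≡ 81^2 = 6561 ≡ 1109 (mod 1363)
3^16 ≡ 1109^2 = 1229881 ≡ 455 (mod 1363)
3^32 ≡ 455^2 = 207025 ≡ 1212 (mod 1363)
3^64 ≡ 1212^2 = 1468944 ≡ 993 (mod 1363)
3^128 ≡ 993^2 = 986049 ≡ 600 (mod 1363)
3^256 ≡ 600^2 = 360000 ≡ 168 (mod 1363)
3^512 ≡ 168^2 = 28224 ≡ 964 (mod 1363)
3^1024 ≡ 964^2 = 929296 ≡ 1093 (mod 1363)
1362 = 1024 + 256 + 64 + 16 + 2 in binary powers of 2.
So 3^1362 ≡ 1093 · 168 · 993 · 455 · 9 ≡ 760 (mod 1363).
Since 760 ≠ 1, base 3 is a Fermat witness: 1363 is composite.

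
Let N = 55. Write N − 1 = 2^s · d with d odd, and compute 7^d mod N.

28

55 − 1 = 54 = 2^1 · 27, so d = 27.
7^1 ≡ 7 (mod 55)
7^2 ≡ 7^2 = 49 ≡ 49 (mod 55)
7^4 ≡ 49^2 = 2401 ≡ 36 (mod 55)
7^8 ≡ 36^2 = 1296 ≡ 31 (mod 55)
7^16 ≡ 31^2 = 961 ≡ 26 (mod 55)
27 = 16 + 8 + 2 + 1 in binary powers of 2.
So 7^27 ≡ 26 · 31 · 49 · 7 ≡ 28 (mod 55).
Squaring chain: 28; never reaches −1, so base 7 is a Miller–Rabin witness that 55 is composite.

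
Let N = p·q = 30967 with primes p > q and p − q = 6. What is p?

Since p = q + 6, we have 30967 = q(q + 6), so q² + 6q − 30967 = 0.
Discriminant: 6² + 4·30967 = 36 + 123868 = 123904; √123904 = 352.
q = (−6 + 352)/2 = 173, and p = q + 6 = 179.
Check: 173 · 179 = 30967.

179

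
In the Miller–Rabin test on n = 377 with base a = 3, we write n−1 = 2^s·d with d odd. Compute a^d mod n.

308

377 − 1 = 376 = 2^3 · 47, so d = 47.
3^1 ≡ 3 (mod 377)
3^2 ≡ 3^2 = 9 ≡ 9 (mod 377)
3^4 ≡ 9^2 = 81 ≡ 81 (mod 377)
3^8 ≡ 81^2 = 6561 ≡ 152 (mod 377)
3^16 ≡ 152^2 = 23104 ≡ 107 (mod 377)
3^32 ≡ 107^2 = 11449 ≡ 139 (mod 377)
47 = 32 + 8 + 4 + 2 + 1 in binary powers of 2.
So 3^47 ≡ 139 · 152 · 81 · 9 · 3 ≡ 308 (mod 377).
Squaring chain: 308 → 237 → 373; never reaches −1, so base 3 is a Miller–Rabin witness that 377 is composite.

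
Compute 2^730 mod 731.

4

2^1 ≡ 2 (mod 731)
2^2 ≡ 2^2 = 4 ≡ 4 (mod 731)
2^4 ≡ 4^2 = 16 ≡ 16 (mod 731)
2^8 ≡ 16^2 = 256 ≡ 256 (mod 731)
2^16 ≡ 256^2 = 65536 ≡ 477 (mod 731)
2^32 ≡ 477^2 = 227529 ≡ 188 (mod 731)
2^64 ≡ 188^2 = 35344 ≡ 256 (mod 731)
2^128 ≡ 256^2 = 65536 ≡ 477 (mod 731)
2^256 ≡ 477^2 = 227529 ≡ 188 (mod 731)
2^512 ≡ 188^2 = 35344 ≡ 256 (mod 731)
730 = 512 + 128 + 64 + 16 + 8 + 2 in binary powers of 2.
So 2^730 ≡ 256 · 477 · 256 · 477 · 256 · 4 ≡ 4 (mod 731).
Since 4 ≠ 1, base 2 is a Fermat witness: 731 is composite.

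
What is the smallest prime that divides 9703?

31

9703 is odd.
Digit sum 19, not divisible by 3.
Ends in 3: not divisible by 5.
7: 9703 = 7·1386 + 1
11: 9703 = 11·882 + 1
13: 9703 = 13·746 + 5
17: 9703 = 17·570 + 13
19: 9703 = 19·510 + 13
23: 9703 = 23·421 + 20
29: 9703 = 29·334 + 17
31: 9703 = 31·313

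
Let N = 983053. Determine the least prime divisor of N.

983053 is odd.
Digit sum 28, not divisible by 3.
Ends in 3: not divisible by 5.
7: 983053 = 7·140436 + 1
11: 983053 = 11·89368 + 5
13: 983053 = 13·75619 + 6
17: 983053 = 17·57826 + 11
19: 983053 = 19·51739 + 12
23: 983053 = 23·42741 + 10
29: 983053 = 29·33898 + 11
31: 983053 = 31·31711 + 12
37: 983053 = 37·26569

37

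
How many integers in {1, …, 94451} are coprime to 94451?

Factor: 94451 = 7 · 103 · 131.
φ(94451) = (7−1) · (103−1) · (131−1) = 6 · 102 · 130 = 79560.

79560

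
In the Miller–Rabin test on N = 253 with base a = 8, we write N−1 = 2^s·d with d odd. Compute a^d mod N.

253 − 1 = 252 = 2^2 · 63, so d = 63.
8^1 ≡ 8 (mod 253)
8^2 ≡ 8^2 = 64 ≡ 64 (mod 253)
8^4 ≡ 64^2 = 4096 ≡ 48 (mod 253)
8^8 ≡ 48^2 = 2304 ≡ 27 (mod 253)
8^16 ≡ 27^2 = 729 ≡ 223 (mod 253)
8^32 ≡ 223^2 = 49729 ≡ 141 (mod 253)
63 = 32 + 16 + 8 + 4 + 2 + 1 in binary powers of 2.
So 8^63 ≡ 141 · 223 · 27 · 48 · 64 · 8 ≡ 50 (mod 253).
Squaring chain: 50 → 223; never reaches −1, so base 8 is a Miller–Rabin witness that 253 is composite.

50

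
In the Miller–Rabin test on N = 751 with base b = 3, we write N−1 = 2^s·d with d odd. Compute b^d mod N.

751 − 1 = 750 = 2^1 · 375, so d = 375.
3^1 ≡ 3 (mod 751)
3^2 ≡ 3^2 = 9 ≡ 9 (mod 751)
3^4 ≡ 9^2 = 81 ≡ 81 (mod 751)
3^8 ≡ 81^2 = 6561 ≡ 553 (mod 751)
3^16 ≡ 553^2 = 305809 ≡ 152 (mod 751)
3^32 ≡ 152^2 = 23104 ≡ 574 (mod 751)
3^64 ≡ 574^2 = 329476 ≡ 538 (mod 751)
3^128 ≡ 538^2 = 289444 ≡ 309 (mod 751)
3^256 ≡ 309^2 = 95481 ≡ 104 (mod 751)
375 = 256 + 64 + 32 + 16 + 4 + 2 + 1 in binary powers of 2.
So 3^375 ≡ 104 · 538 · 574 · 152 · 81 · 9 · 3 ≡ 750 (mod 751).
Since 3^d ≡ 750 (mod 751), base 3 does not prove 751 composite.

750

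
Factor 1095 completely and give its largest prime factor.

73

1095 = 3 · 365
365 = 5 · 73
73 is prime.
So 1095 = 3 · 5 · 73; the largest prime factor is 73.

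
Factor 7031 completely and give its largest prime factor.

7031 = 79 · 89
89 is prime.
So 7031 = 79 · 89; the largest prime factor is 89.

89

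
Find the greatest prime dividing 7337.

29

7337 = 11 · 667
667 = 23 · 29
29 is prime.
So 7337 = 11 · 23 · 29; the largest prime factor is 29.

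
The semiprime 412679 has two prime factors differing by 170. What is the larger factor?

Since p = q + 170, we have 412679 = q(q + 170), so q² + 170q − 412679 = 0.
Discriminant: 170² + 4·412679 = 28900 + 1650716 = 1679616; √1679616 = 1296.
q = (−170 + 1296)/2 = 563, and p = q + 170 = 733.
Check: 563 · 733 = 412679.

733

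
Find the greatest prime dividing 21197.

47

21197 = 11 · 1927
1927 = 41 · 47
47 is prime.
So 21197 = 11 · 41 · 47; the largest prime factor is 47.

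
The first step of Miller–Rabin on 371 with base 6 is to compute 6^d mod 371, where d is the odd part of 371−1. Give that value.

371 − 1 = 370 = 2^1 · 185, so d = 185.
6^1 ≡ 6 (mod 371)
6^2 ≡ 6^2 = 36 ≡ 36 (mod 371)
6^4 ≡ 36^2 = 1296 ≡ 183 (mod 371)
6^8 ≡ 183^2 = 33489 ≡ 99 (mod 371)
6^16 ≡ 99^2 = 9801 ≡ 155 (mod 371)
6^32 ≡ 155^2 = 24025 ≡ 281 (mod 371)
6^64 ≡ 281^2 = 78961 ≡ 309 (mod 371)
6^128 ≡ 309^2 = 95481 ≡ 134 (mod 371)
185 = 128 + 32 + 16 + 8 + 1 in binary powers of 2.
So 6^185 ≡ 134 · 281 · 155 · 99 · 6 ≡ 216 (mod 371).
Squaring chain: 216; never reaches −1, so base 6 is a Miller–Rabin witness that 371 is composite.

216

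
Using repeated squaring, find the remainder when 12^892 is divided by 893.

12^1 ≡ 12 (mod 893)
12^2 ≡ 12^2 = 144 ≡ 144 (mod 893)
12^4 ≡ 144^2 = 20736 ≡ 197 (mod 893)
12^8 ≡ 197^2 = 38809 ≡ 410 (mod 893)
12^16 ≡ 410^2 = 168100 ≡ 216 (mod 893)
12^32 ≡ 216^2 = 46656 ≡ 220 (mod 893)
12^64 ≡ 220^2 = 48400 ≡ 178 (mod 893)
12^128 ≡ 178^2 = 31684 ≡ 429 (mod 893)
12^256 ≡ 429^2 = 184041 ≡ 83 (mod 893)
12^512 ≡ 83^2 = 6889 ≡ 638 (mod 893)
892 = 512 + 256 + 64 + 32 + 16 + 8 + 4 in binary powers of 2.
So 12^892 ≡ 638 · 83 · 178 · 220 · 216 · 410 · 197 ≡ 178 (mod 893).
Since 178 ≠ 1, base 12 is a Fermat witness: 893 is composite.

178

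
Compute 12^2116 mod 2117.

12^1 ≡ 12 (mod 2117)
12^2 ≡ 12^2 = 144 ≡ 144 (mod 2117)
12^4 ≡ 144^2 = 20736 ≡ 1683 (mod 2117)
12^8 ≡ 1683^2 = 2832489 ≡ 2060 (mod 2117)
12^16 ≡ 2060^2 = 4243600 ≡ 1132 (mod 2117)
12^32 ≡ 1132^2 = 1281424 ≡ 639 (mod 2117)
12^64 ≡ 639^2 = 408321 ≡ 1857 (mod 2117)
12^128 ≡ 1857^2 = 3448449 ≡ 1973 (mod 2117)
12^256 ≡ 1973^2 = 3892729 ≡ 1683 (mod 2117)
12^512 ≡ 1683^2 = 2832489 ≡ 2060 (mod 2117)
12^1024 ≡ 2060^2 = 4243600 ≡ 1132 (mod 2117)
12^2048 ≡ 1132^2 = 1281424 ≡ 639 (mod 2117)
2116 = 2048 + 64 + 4 in binary powers of 2.
So 12^2116 ≡ 639 · 1857 · 1683 ≡ 1857 (mod 2117).
Since 1857 ≠ 1, base 12 is a Fermat witness: 2117 is composite.

1857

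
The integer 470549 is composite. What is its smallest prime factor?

470549 is odd.
Digit sum 29, not divisible by 3.
Ends in 9: not divisible by 5.
7: 470549 = 7·67221 + 2
11: 470549 = 11·42777 + 2
13: 470549 = 13·36196 + 1
17: 470549 = 17·27679 + 6
19: 470549 = 19·24765 + 14
23: 470549 = 23·20458 + 15
29: 470549 = 29·16225 + 24
31: 470549 = 31·15179

31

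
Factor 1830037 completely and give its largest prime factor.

73

1830037 = 11 · 166367
166367 = 43 · 3869
3869 = 53 · 73
73 is prime.
So 1830037 = 11 · 43 · 53 · 73; the largest prime factor is 73.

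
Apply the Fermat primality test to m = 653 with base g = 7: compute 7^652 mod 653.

7^1 ≡ 7 (mod 653)
7^2 ≡ 7^2 = 49 ≡ 49 (mod 653)
7^4 ≡ 49^2 = 2401 ≡ 442 (mod 653)
7^8 ≡ 442^2 = 195364 ≡ 117 (mod 653)
7^16 ≡ 117^2 = 13689 ≡ 629 (mod 653)
7^32 ≡ 629^2 = 395641 ≡ 576 (mod 653)
7^64 ≡ 576^2 = 331776 ≡ 52 (mod 653)
7^128 ≡ 52^2 = 2704 ≡ 92 (mod 653)
7^256 ≡ 92^2 = 8464 ≡ 628 (mod 653)
7^512 ≡ 628^2 = 394384 ≡ 625 (mod 653)
652 = 512 + 128 + 8 + 4 in binary powers of 2.
So 7^652 ≡ 625 · 92 · 117 · 442 ≡ 1 (mod 653).
Since the result is 1, base 7 gives no evidence that 653 is composite.

1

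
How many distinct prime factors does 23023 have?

4

23023 = 7 · 3289
3289 = 11 · 299
299 = 13 · 23
23023 = 7 · 11 · 13 · 23, which has 4 distinct prime factors.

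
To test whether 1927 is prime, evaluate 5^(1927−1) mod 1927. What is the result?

5^1 ≡ 5 (mod 1927)
5^2 ≡ 5^2 = 25 ≡ 25 (mod 1927)
5^4 ≡ 25^2 = 625 ≡ 625 (mod 1927)
5^8 ≡ 625^2 = 390625 ≡ 1371 (mod 1927)
5^16 ≡ 1371^2 = 1879641 ≡ 816 (mod 1927)
5^32 ≡ 816^2 = 665856 ≡ 1041 (mod 1927)
5^64 ≡ 1041^2 = 1083681 ≡ 707 (mod 1927)
5^128 ≡ 707^2 = 499849 ≡ 756 (mod 1927)
5^256 ≡ 756^2 = 571536 ≡ 1144 (mod 1927)
5^512 ≡ 1144^2 = 1308736 ≡ 303 (mod 1927)
5^1024 ≡ 303^2 = 91809 ≡ 1240 (mod 1927)
1926 = 1024 + 512 + 256 + 128 + 4 + 2 in binary powers of 2.
So 5^1926 ≡ 1240 · 303 · 1144 · 756 · 625 · 25 ≡ 291 (mod 1927).
Since 291 ≠ 1, base 5 is a Fermat witness: 1927 is composite.

291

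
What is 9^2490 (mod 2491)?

811

9^1 ≡ 9 (mod 2491)
9^2 ≡ 9^2 = 81 ≡ 81 (mod 2491)
9^4 ≡ 81^2 = 6561 ≡ 1579 (mod 2491)
9^8 ≡ 1579^2 = 2493241 ≡ 2241 (mod 2491)
9^16 ≡ 2241^2 = 5022081 ≡ 225 (mod 2491)
9^32 ≡ 225^2 = 50625 ≡ 805 (mod 2491)
9^64 ≡ 805^2 = 648025 ≡ 365 (mod 2491)
9^128 ≡ 365^2 = 133225 ≡ 1202 (mod 2491)
9^256 ≡ 1202^2 = 1444804 ≡ 24 (mod 2491)
9^512 ≡ 24^2 = 576 ≡ 576 (mod 2491)
9^1024 ≡ 576^2 = 331776 ≡ 473 (mod 2491)
9^2048 ≡ 473^2 = 223729 ≡ 2030 (mod 2491)
2490 = 2048 + 256 + 128 + 32 + 16 + 8 + 2 in binary powers of 2.
So 9^2490 ≡ 2030 · 24 · 1202 · 805 · 225 · 2241 · 81 ≡ 811 (mod 2491).
Since 811 ≠ 1, base 9 is a Fermat witness: 2491 is composite.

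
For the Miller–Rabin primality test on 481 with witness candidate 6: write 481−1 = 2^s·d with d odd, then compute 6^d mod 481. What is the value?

481 − 1 = 480 = 2^5 · 15, so d = 15.
6^1 ≡ 6 (mod 481)
6^2 ≡ 6^2 = 36 ≡ 36 (mod 481)
6^4 ≡ 36^2 = 1296 ≡ 334 (mod 481)
6^8 ≡ 334^2 = 111556 ≡ 445 (mod 481)
15 = 8 + 4 + 2 + 1 in binary powers of 2.
So 6^15 ≡ 445 · 334 · 36 · 6 ≡ 216 (mod 481).
Squaring chain: 216 → 480 → 1 → 1 → 1; reaches −1, so base 6 does not prove 481 composite.

216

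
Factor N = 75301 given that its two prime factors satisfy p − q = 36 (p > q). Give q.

Since p = q + 36, we have 75301 = q(q + 36), so q² + 36q − 75301 = 0.
Discriminant: 36² + 4·75301 = 1296 + 301204 = 302500; √302500 = 550.
q = (−36 + 550)/2 = 257, and p = q + 36 = 293.
Check: 257 · 293 = 75301.

257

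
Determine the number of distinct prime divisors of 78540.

6

78540 = 2^2 · 19635
19635 = 3 · 6545
6545 = 5 · 1309
1309 = 7 · 187
187 = 11 · 17
78540 = 2^2 · 3 · 5 · 7 · 11 · 17, which has 6 distinct prime factors.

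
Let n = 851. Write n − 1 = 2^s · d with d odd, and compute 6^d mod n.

302

851 − 1 = 850 = 2^1 · 425, so d = 425.
6^1 ≡ 6 (mod 851)
6^2 ≡ 6^2 = 36 ≡ 36 (mod 851)
6^4 ≡ 36^2 = 1296 ≡ 445 (mod 851)
6^8 ≡ 445^2 = 198025 ≡ 593 (mod 851)
6^16 ≡ 593^2 = 351649 ≡ 186 (mod 851)
6^32 ≡ 186^2 = 34596 ≡ 556 (mod 851)
6^64 ≡ 556^2 = 309136 ≡ 223 (mod 851)
6^128 ≡ 223^2 = 49729 ≡ 371 (mod 851)
6^256 ≡ 371^2 = 137641 ≡ 630 (mod 851)
425 = 256 + 128 + 32 + 8 + 1 in binary powers of 2.
So 6^425 ≡ 630 · 371 · 556 · 593 · 6 ≡ 302 (mod 851).
Squaring chain: 302; never reaches −1, so base 6 is a Miller–Rabin witness that 851 is composite.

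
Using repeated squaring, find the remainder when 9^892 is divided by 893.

788

9^1 ≡ 9 (mod 893)
9^2 ≡ 9^2 = 81 ≡ 81 (mod 893)
9^4 ≡ 81^2 = 6561 ≡ 310 (mod 893)
9^8 ≡ 310^2 = 96100 ≡ 549 (mod 893)
9^16 ≡ 549^2 = 301401 ≡ 460 (mod 893)
9^32 ≡ 460^2 = 211600 ≡ 852 (mod 893)
9^64 ≡ 852^2 = 725904 ≡ 788 (mod 893)
9^128 ≡ 788^2 = 620944 ≡ 309 (mod 893)
9^256 ≡ 309^2 = 95481 ≡ 823 (mod 893)
9^512 ≡ 823^2 = 677329 ≡ 435 (mod 893)
892 = 512 + 256 + 64 + 32 + 16 + 8 + 4 in binary powers of 2.
So 9^892 ≡ 435 · 823 · 788 · 852 · 460 · 549 · 310 ≡ 788 (mod 893).
Since 788 ≠ 1, base 9 is a Fermat witness: 893 is composite.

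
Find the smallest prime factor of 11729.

37

11729 is odd.
Digit sum 20, not divisible by 3.
Ends in 9: not divisible by 5.
7: 11729 = 7·1675 + 4
11: 11729 = 11·1066 + 3
13: 11729 = 13·902 + 3
17: 11729 = 17·689 + 16
19: 11729 = 19·617 + 6
23: 11729 = 23·509 + 22
29: 11729 = 29·404 + 13
31: 11729 = 31·378 + 11
37: 11729 = 37·317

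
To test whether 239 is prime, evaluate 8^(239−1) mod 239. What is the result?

8^1 ≡ 8 (mod 239)
8^2 ≡ 8^2 = 64 ≡ 64 (mod 239)
8^4 ≡ 64^2 = 4096 ≡ 33 (mod 239)
8^8 ≡ 33^2 = 1089 ≡ 133 (mod 239)
8^16 ≡ 133^2 = 17689 ≡ 3 (mod 239)
8^32 ≡ 3^2 = 9 ≡ 9 (mod 239)
8^64 ≡ 9^2 = 81 ≡ 81 (mod 239)
8^128 ≡ 81^2 = 6561 ≡ 108 (mod 239)
238 = 128 + 64 + 32 + 8 + 4 + 2 in binary powers of 2.
So 8^238 ≡ 108 · 81 · 9 · 133 · 33 · 64 ≡ 1 (mod 239).
Since the result is 1, base 8 gives no evidence that 239 is composite.

1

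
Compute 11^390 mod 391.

110

11^1 ≡ 11 (mod 391)
11^2 ≡ 11^2 = 121 ≡ 121 (mod 391)
11^4 ≡ 121^2 = 14641 ≡ 174 (mod 391)
11^8 ≡ 174^2 = 30276 ≡ 169 (mod 391)
11^16 ≡ 169^2 = 28561 ≡ 18 (mod 391)
11^32 ≡ 18^2 = 324 ≡ 324 (mod 391)
11^64 ≡ 324^2 = 104976 ≡ 188 (mod 391)
11^128 ≡ 188^2 = 35344 ≡ 154 (mod 391)
11^256 ≡ 154^2 = 23716 ≡ 256 (mod 391)
390 = 256 + 128 + 4 + 2 in binary powers of 2.
So 11^390 ≡ 256 · 154 · 174 · 121 ≡ 110 (mod 391).
Since 110 ≠ 1, base 11 is a Fermat witness: 391 is composite.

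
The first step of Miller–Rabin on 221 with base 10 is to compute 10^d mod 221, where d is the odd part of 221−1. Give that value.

221 − 1 = 220 = 2^2 · 55, so d = 55.
10^1 ≡ 10 (mod 221)
10^2 ≡ 10^2 = 100 ≡ 100 (mod 221)
10^4 ≡ 100^2 = 10000 ≡ 55 (mod 221)
10^8 ≡ 55^2 = 3025 ≡ 152 (mod 221)
10^16 ≡ 152^2 = 23104 ≡ 120 (mod 221)
10^32 ≡ 120^2 = 14400 ≡ 35 (mod 221)
55 = 32 + 16 + 4 + 2 + 1 in binary powers of 2.
So 10^55 ≡ 35 · 120 · 55 · 100 · 10 ≡ 192 (mod 221).
Squaring chain: 192 → 178; never reaches −1, so base 10 is a Miller–Rabin witness that 221 is composite.

192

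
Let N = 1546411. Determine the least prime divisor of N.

61

1546411 is odd.
Digit sum 22, not divisible by 3.
Ends in 1: not divisible by 5.
7: 1546411 = 7·220915 + 6
11: 1546411 = 11·140582 + 9
13: 1546411 = 13·118954 + 9
17: 1546411 = 17·90965 + 6
19: 1546411 = 19·81390 + 1
23: 1546411 = 23·67235 + 6
29: 1546411 = 29·53324 + 15
31: 1546411 = 31·49884 + 7
37: 1546411 = 37·41794 + 33
41: 1546411 = 41·37717 + 14
43: 1546411 = 43·35963 + 2
47: 1546411 = 47·32902 + 17
53: 1546411 = 53·29177 + 30
59: 1546411 = 59·26210 + 21
61: 1546411 = 61·25351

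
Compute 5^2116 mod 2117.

5^1 ≡ 5 (mod 2117)
5^2 ≡ 5^2 = 25 ≡ 25 (mod 2117)
5^4 ≡ 25^2 = 625 ≡ 625 (mod 2117)
5^8 ≡ 625^2 = 390625 ≡ 1097 (mod 2117)
5^16 ≡ 1097^2 = 1203409 ≡ 953 (mod 2117)
5^32 ≡ 953^2 = 908209 ≡ 16 (mod 2117)
5^64 ≡ 16^2 = 256 ≡ 256 (mod 2117)
5^128 ≡ 256^2 = 65536 ≡ 2026 (mod 2117)
5^256 ≡ 2026^2 = 4104676 ≡ 1930 (mod 2117)
5^512 ≡ 1930^2 = 3724900 ≡ 1097 (mod 2117)
5^1024 ≡ 1097^2 = 1203409 ≡ 953 (mod 2117)
5^2048 ≡ 953^2 = 908209 ≡ 16 (mod 2117)
2116 = 2048 + 64 + 4 in binary powers of 2.
So 5^2116 ≡ 16 · 256 · 625 ≡ 547 (mod 2117).
Since 547 ≠ 1, base 5 is a Fermat witness: 2117 is composite.

547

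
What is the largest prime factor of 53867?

83

53867 = 11 · 4897
4897 = 59 · 83
83 is prime.
So 53867 = 11 · 59 · 83; the largest prime factor is 83.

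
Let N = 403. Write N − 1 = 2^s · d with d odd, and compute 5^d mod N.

187

403 − 1 = 402 = 2^1 · 201, so d = 201.
5^1 ≡ 5 (mod 403)
5^2 ≡ 5^2 = 25 ≡ 25 (mod 403)
5^4 ≡ 25^2 = 625 ≡ 222 (mod 403)
5^8 ≡ 222^2 = 49284 ≡ 118 (mod 403)
5^16 ≡ 118^2 = 13924 ≡ 222 (mod 403)
5^32 ≡ 222^2 = 49284 ≡ 118 (mod 403)
5^64 ≡ 118^2 = 13924 ≡ 222 (mod 403)
5^128 ≡ 222^2 = 49284 ≡ 118 (mod 403)
201 = 128 + 64 + 8 + 1 in binary powers of 2.
So 5^201 ≡ 118 · 222 · 118 · 5 ≡ 187 (mod 403).
Squaring chain: 187; never reaches −1, so base 5 is a Miller–Rabin witness that 403 is composite.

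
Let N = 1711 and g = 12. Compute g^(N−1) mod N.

1362

12^1 ≡ 12 (mod 1711)
12^2 ≡ 12^2 = 144 ≡ 144 (mod 1711)
12^4 ≡ 144^2 = 20736 ≡ 204 (mod 1711)
12^8 ≡ 204^2 = 41616 ≡ 552 (mod 1711)
12^16 ≡ 552^2 = 304704 ≡ 146 (mod 1711)
12^32 ≡ 146^2 = 21316 ≡ 784 (mod 1711)
12^64 ≡ 784^2 = 614656 ≡ 407 (mod 1711)
12^128 ≡ 407^2 = 165649 ≡ 1393 (mod 1711)
12^256 ≡ 1393^2 = 1940449 ≡ 175 (mod 1711)
12^512 ≡ 175^2 = 30625 ≡ 1538 (mod 1711)
12^1024 ≡ 1538^2 = 2365444 ≡ 842 (mod 1711)
1710 = 1024 + 512 + 128 + 32 + 8 + 4 + 2 in binary powers of 2.
So 12^1710 ≡ 842 · 1538 · 1393 · 784 · 552 · 204 · 144 ≡ 1362 (mod 1711).
Since 1362 ≠ 1, base 12 is a Fermat witness: 1711 is composite.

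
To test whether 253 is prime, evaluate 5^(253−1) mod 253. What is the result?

5^1 ≡ 5 (mod 253)
5^2 ≡ 5^2 = 25 ≡ 25 (mod 253)
5^4 ≡ 25^2 = 625 ≡ 119 (mod 253)
5^8 ≡ 119^2 = 14161 ≡ 246 (mod 253)
5^16 ≡ 246^2 = 60516 ≡ 49 (mod 253)
5^32 ≡ 49^2 = 2401 ≡ 124 (mod 253)
5^64 ≡ 124^2 = 15376 ≡ 196 (mod 253)
5^128 ≡ 196^2 = 38416 ≡ 213 (mod 253)
252 = 128 + 64 + 32 + 16 + 8 + 4 in binary powers of 2.
So 5^252 ≡ 213 · 196 · 124 · 49 · 246 · 119 ≡ 124 (mod 253).
Since 124 ≠ 1, base 5 is a Fermat witness: 253 is composite.

124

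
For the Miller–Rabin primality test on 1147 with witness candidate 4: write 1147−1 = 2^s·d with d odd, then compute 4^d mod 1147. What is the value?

1147 − 1 = 1146 = 2^1 · 573, so d = 573.
4^1 ≡ 4 (mod 1147)
4^2 ≡ 4^2 = 16 ≡ 16 (mod 1147)
4^4 ≡ 16^2 = 256 ≡ 256 (mod 1147)
4^8 ≡ 256^2 = 65536 ≡ 157 (mod 1147)
4^16 ≡ 157^2 = 24649 ≡ 562 (mod 1147)
4^32 ≡ 562^2 = 315844 ≡ 419 (mod 1147)
4^64 ≡ 419^2 = 175561 ≡ 70 (mod 1147)
4^128 ≡ 70^2 = 4900 ≡ 312 (mod 1147)
4^256 ≡ 312^2 = 97344 ≡ 996 (mod 1147)
4^512 ≡ 996^2 = 992016 ≡ 1008 (mod 1147)
573 = 512 + 32 + 16 + 8 + 4 + 1 in binary powers of 2.
So 4^573 ≡ 1008 · 419 · 562 · 157 · 256 · 4 ≡ 529 (mod 1147).
Squaring chain: 529; never reaches −1, so base 4 is a Miller–Rabin witness that 1147 is composite.

529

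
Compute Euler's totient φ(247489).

222000

Factor: 247489 = 11 · 149 · 151.
φ(247489) = (11−1) · (149−1) · (151−1) = 10 · 148 · 150 = 222000.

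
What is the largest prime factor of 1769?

1769 = 29 · 61
61 is prime.
So 1769 = 29 · 61; the largest prime factor is 61.

61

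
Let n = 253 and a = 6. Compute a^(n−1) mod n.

6^1 ≡ 6 (mod 253)
6^2 ≡ 6^2 = 36 ≡ 36 (mod 253)
6^4 ≡ 36^2 = 1296 ≡ 31 (mod 253)
6^8 ≡ 31^2 = 961 ≡ 202 (mod 253)
6^16 ≡ 202^2 = 40804 ≡ 71 (mod 253)
6^32 ≡ 71^2 = 5041 ≡ 234 (mod 253)
6^64 ≡ 234^2 = 54756 ≡ 108 (mod 253)
6^128 ≡ 108^2 = 11664 ≡ 26 (mod 253)
252 = 128 + 64 + 32 + 16 + 8 + 4 in binary powers of 2.
So 6^252 ≡ 26 · 108 · 234 · 71 · 202 · 31 ≡ 234 (mod 253).
Since 234 ≠ 1, base 6 is a Fermat witness: 253 is composite.

234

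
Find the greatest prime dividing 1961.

53

1961 = 37 · 53
53 is prime.
So 1961 = 37 · 53; the largest prime factor is 53.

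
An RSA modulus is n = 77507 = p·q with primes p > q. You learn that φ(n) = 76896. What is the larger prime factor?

φ(n) = (p−1)(q−1) = n − (p+q) + 1, so p + q = 77507 − 76896 + 1 = 612.
p and q are the roots of t² − 612t + 77507 = 0.
Discriminant: 612² − 4·77507 = 374544 − 310028 = 64516; √64516 = 254.
q = (612 − 254)/2 = 179, p = (612 + 254)/2 = 433.
Check: 179 · 433 = 77507.

433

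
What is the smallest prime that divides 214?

214 is even: 2 divides it.

2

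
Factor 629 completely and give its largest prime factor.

629 = 17 · 37
37 is prime.
So 629 = 17 · 37; the largest prime factor is 37.

37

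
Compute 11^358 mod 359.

1

11^1 ≡ 11 (mod 359)
11^2 ≡ 11^2 = 121 ≡ 121 (mod 359)
11^4 ≡ 121^2 = 14641 ≡ 281 (mod 359)
11^8 ≡ 281^2 = 78961 ≡ 340 (mod 359)
11^16 ≡ 340^2 = 115600 ≡ 2 (mod 359)
11^32 ≡ 2^2 = 4 ≡ 4 (mod 359)
11^64 ≡ 4^2 = 16 ≡ 16 (mod 359)
11^128 ≡ 16^2 = 256 ≡ 256 (mod 359)
11^256 ≡ 256^2 = 65536 ≡ 198 (mod 359)
358 = 256 + 64 + 32 + 4 + 2 in binary powers of 2.
So 11^358 ≡ 198 · 16 · 4 · 281 · 121 ≡ 1 (mod 359).
Since the result is 1, base 11 gives no evidence that 359 is composite.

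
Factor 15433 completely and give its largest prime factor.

15433 = 11 · 1403
1403 = 23 · 61
61 is prime.
So 15433 = 11 · 23 · 61; the largest prime factor is 61.

61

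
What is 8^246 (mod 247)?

8^1 ≡ 8 (mod 247)
8^2 ≡ 8^2 = 64 ≡ 64 (mod 247)
8^4 ≡ 64^2 = 4096 ≡ 144 (mod 247)
8^8 ≡ 144^2 = 20736 ≡ 235 (mod 247)
8^16 ≡ 235^2 = 55225 ≡ 144 (mod 247)
8^32 ≡ 144^2 = 20736 ≡ 235 (mod 247)
8^64 ≡ 235^2 = 55225 ≡ 144 (mod 247)
8^128 ≡ 144^2 = 20736 ≡ 235 (mod 247)
246 = 128 + 64 + 32 + 16 + 4 + 2 in binary powers of 2.
So 8^246 ≡ 235 · 144 · 235 · 144 · 144 · 64 ≡ 77 (mod 247).
Since 77 ≠ 1, base 8 is a Fermat witness: 247 is composite.

77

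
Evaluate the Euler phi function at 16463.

16200

Factor: 16463 = 101 · 163.
φ(16463) = (101−1) · (163−1) = 100 · 162 = 16200.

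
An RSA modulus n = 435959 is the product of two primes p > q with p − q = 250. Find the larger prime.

Since p = q + 250, we have 435959 = q(q + 250), so q² + 250q − 435959 = 0.
Discriminant: 250² + 4·435959 = 62500 + 1743836 = 1806336; √1806336 = 1344.
q = (−250 + 1344)/2 = 547, and p = q + 250 = 797.
Check: 547 · 797 = 435959.

797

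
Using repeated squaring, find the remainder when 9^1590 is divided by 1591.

9^1 ≡ 9 (mod 1591)
9^2 ≡ 9^2 = 81 ≡ 81 (mod 1591)
9^4 ≡ 81^2 = 6561 ≡ 197 (mod 1591)
9^8 ≡ 197^2 = 38809 ≡ 625 (mod 1591)
9^16 ≡ 625^2 = 390625 ≡ 830 (mod 1591)
9^32 ≡ 830^2 = 688900 ≡ 1588 (mod 1591)
9^64 ≡ 1588^2 = 2521744 ≡ 9 (mod 1591)
9^128 ≡ 9^2 = 81 ≡ 81 (mod 1591)
9^256 ≡ 81^2 = 6561 ≡ 197 (mod 1591)
9^512 ≡ 197^2 = 38809 ≡ 625 (mod 1591)
9^1024 ≡ 625^2 = 390625 ≡ 830 (mod 1591)
1590 = 1024 + 512 + 32 + 16 + 4 + 2 in binary powers of 2.
So 9^1590 ≡ 830 · 625 · 1588 · 830 · 197 · 81 ≡ 269 (mod 1591).
Since 269 ≠ 1, base 9 is a Fermat witness: 1591 is composite.

269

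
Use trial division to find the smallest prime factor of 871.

13

871 is odd.
Digit sum 16, not divisible by 3.
Ends in 1: not divisible by 5.
7: 871 = 7·124 + 3
11: 871 = 11·79 + 2
13: 871 = 13·67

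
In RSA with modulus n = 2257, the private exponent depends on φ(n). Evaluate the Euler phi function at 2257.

Factor: 2257 = 37 · 61.
φ(2257) = (37−1) · (61−1) = 36 · 60 = 2160.

2160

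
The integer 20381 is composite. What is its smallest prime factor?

89

20381 is odd.
Digit sum 14, not divisible by 3.
Ends in 1: not divisible by 5.
7: 20381 = 7·2911 + 4
11: 20381 = 11·1852 + 9
13: 20381 = 13·1567 + 10
17: 20381 = 17·1198 + 15
19: 20381 = 19·1072 + 13
23: 20381 = 23·886 + 3
29: 20381 = 29·702 + 23
31: 20381 = 31·657 + 14
37: 20381 = 37·550 + 31
41: 20381 = 41·497 + 4
43: 20381 = 43·473 + 42
47: 20381 = 47·433 + 30
53: 20381 = 53·384 + 29
59: 20381 = 59·345 + 26
61: 20381 = 61·334 + 7
67: 20381 = 67·304 + 13
71: 20381 = 71·287 + 4
73: 20381 = 73·279 + 14
79: 20381 = 79·257 + 78
83: 20381 = 83·245 + 46
89: 20381 = 89·229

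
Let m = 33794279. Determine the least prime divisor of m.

89

33794279 is odd.
Digit sum 44, not divisible by 3.
Ends in 9: not divisible by 5.
7: 33794279 = 7·4827754 + 1
11: 33794279 = 11·3072207 + 2
13: 33794279 = 13·2599559 + 12
17: 33794279 = 17·1987898 + 13
19: 33794279 = 19·1778646 + 5
23: 33794279 = 23·1469316 + 11
29: 33794279 = 29·1165319 + 28
31: 33794279 = 31·1090138 + 1
37: 33794279 = 37·913358 + 33
41: 33794279 = 41·824250 + 29
43: 33794279 = 43·785913 + 20
47: 33794279 = 47·719027 + 10
53: 33794279 = 53·637627 + 48
59: 33794279 = 59·572784 + 23
61: 33794279 = 61·554004 + 35
67: 33794279 = 67·504392 + 15
71: 33794279 = 71·475975 + 54
73: 33794279 = 73·462935 + 24
79: 33794279 = 79·427775 + 54
83: 33794279 = 83·407159 + 82
89: 33794279 = 89·379711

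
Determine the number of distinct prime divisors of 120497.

3

120497 = 13^2 · 713
713 = 23 · 31
120497 = 13^2 · 23 · 31, which has 3 distinct prime factors.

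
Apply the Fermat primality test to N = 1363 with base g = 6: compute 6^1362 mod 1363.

6^1 ≡ 6 (mod 1363)
6^2 ≡ 6^2 = 36 ≡ 36 (mod 1363)
6^4 ≡ 36^2 = 1296 ≡ 1296 (mod 1363)
6^8 ≡ 1296^2 = 1679616 ≡ 400 (mod 1363)
6^16 ≡ 400^2 = 160000 ≡ 529 (mod 1363)
6^32 ≡ 529^2 = 279841 ≡ 426 (mod 1363)
6^64 ≡ 426^2 = 181476 ≡ 197 (mod 1363)
6^128 ≡ 197^2 = 38809 ≡ 645 (mod 1363)
6^256 ≡ 645^2 = 416025 ≡ 310 (mod 1363)
6^512 ≡ 310^2 = 96100 ≡ 690 (mod 1363)
6^1024 ≡ 690^2 = 476100 ≡ 413 (mod 1363)
1362 = 1024 + 256 + 64 + 16 + 2 in binary powers of 2.
So 6^1362 ≡ 413 · 310 · 197 · 529 · 36 ≡ 397 (mod 1363).
Since 397 ≠ 1, base 6 is a Fermat witness: 1363 is composite.

397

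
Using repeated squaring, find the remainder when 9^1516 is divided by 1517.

9^1 ≡ 9 (mod 1517)
9^2 ≡ 9^2 = 81 ≡ 81 (mod 1517)
9^4 ≡ 81^2 = 6561 ≡ 493 (mod 1517)
9^8 ≡ 493^2 = 243049 ≡ 329 (mod 1517)
9^16 ≡ 329^2 = 108241 ≡ 534 (mod 1517)
9^32 ≡ 534^2 = 285156 ≡ 1477 (mod 1517)
9^64 ≡ 1477^2 = 2181529 ≡ 83 (mod 1517)
9^128 ≡ 83^2 = 6889 ≡ 821 (mod 1517)
9^256 ≡ 821^2 = 674041 ≡ 493 (mod 1517)
9^512 ≡ 493^2 = 243049 ≡ 329 (mod 1517)
9^1024 ≡ 329^2 = 108241 ≡ 534 (mod 1517)
1516 = 1024 + 256 + 128 + 64 + 32 + 8 + 4 in binary powers of 2.
So 9^1516 ≡ 534 · 493 · 821 · 83 · 1477 · 329 · 493 ≡ 493 (mod 1517).
Since 493 ≠ 1, base 9 is a Fermat witness: 1517 is composite.

493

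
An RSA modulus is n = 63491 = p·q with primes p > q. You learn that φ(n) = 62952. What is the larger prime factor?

367

φ(n) = (p−1)(q−1) = n − (p+q) + 1, so p + q = 63491 − 62952 + 1 = 540.
p and q are the roots of t² − 540t + 63491 = 0.
Discriminant: 540² − 4·63491 = 291600 − 253964 = 37636; √37636 = 194.
q = (540 − 194)/2 = 173, p = (540 + 194)/2 = 367.
Check: 173 · 367 = 63491.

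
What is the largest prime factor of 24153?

24153 = 3 · 8051
8051 = 83 · 97
97 is prime.
So 24153 = 3 · 83 · 97; the largest prime factor is 97.

97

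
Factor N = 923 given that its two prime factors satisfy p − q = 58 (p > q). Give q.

13

Since p = q + 58, we have 923 = q(q + 58), so q² + 58q − 923 = 0.
Discriminant: 58² + 4·923 = 3364 + 3692 = 7056; √7056 = 84.
q = (−58 + 84)/2 = 13, and p = q + 58 = 71.
Check: 13 · 71 = 923.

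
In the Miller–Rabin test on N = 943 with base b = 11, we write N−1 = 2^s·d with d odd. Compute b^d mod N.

65

943 − 1 = 942 = 2^1 · 471, so d = 471.
11^1 ≡ 11 (mod 943)
11^2 ≡ 11^2 = 121 ≡ 121 (mod 943)
11^4 ≡ 121^2 = 14641 ≡ 496 (mod 943)
11^8 ≡ 496^2 = 246016 ≡ 836 (mod 943)
11^16 ≡ 836^2 = 698896 ≡ 133 (mod 943)
11^32 ≡ 133^2 = 17689 ≡ 715 (mod 943)
11^64 ≡ 715^2 = 511225 ≡ 119 (mod 943)
11^128 ≡ 119^2 = 14161 ≡ 16 (mod 943)
11^256 ≡ 16^2 = 256 ≡ 256 (mod 943)
471 = 256 + 128 + 64 + 16 + 4 + 2 + 1 in binary powers of 2.
So 11^471 ≡ 256 · 16 · 119 · 133 · 496 · 121 · 11 ≡ 65 (mod 943).
Squaring chain: 65; never reaches −1, so base 11 is a Miller–Rabin witness that 943 is composite.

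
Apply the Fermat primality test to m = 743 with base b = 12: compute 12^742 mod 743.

1

12^1 ≡ 12 (mod 743)
12^2 ≡ 12^2 = 144 ≡ 144 (mod 743)
12^4 ≡ 144^2 = 20736 ≡ 675 (mod 743)
12^8 ≡ 675^2 = 455625 ≡ 166 (mod 743)
12^16 ≡ 166^2 = 27556 ≡ 65 (mod 743)
12^32 ≡ 65^2 = 4225 ≡ 510 (mod 743)
12^64 ≡ 510^2 = 260100 ≡ 50 (mod 743)
12^128 ≡ 50^2 = 2500 ≡ 271 (mod 743)
12^256 ≡ 271^2 = 73441 ≡ 627 (mod 743)
12^512 ≡ 627^2 = 393129 ≡ 82 (mod 743)
742 = 512 + 128 + 64 + 32 + 4 + 2 in binary powers of 2.
So 12^742 ≡ 82 · 271 · 50 · 510 · 675 · 144 ≡ 1 (mod 743).
Since the result is 1, base 12 gives no evidence that 743 is composite.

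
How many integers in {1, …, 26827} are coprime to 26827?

Factor: 26827 = 139 · 193.
φ(26827) = (139−1) · (193−1) = 138 · 192 = 26496.

26496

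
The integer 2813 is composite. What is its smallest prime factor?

29

2813 is odd.
Digit sum 14, not divisible by 3.
Ends in 3: not divisible by 5.
7: 2813 = 7·401 + 6
11: 2813 = 11·255 + 8
13: 2813 = 13·216 + 5
17: 2813 = 17·165 + 8
19: 2813 = 19·148 + 1
23: 2813 = 23·122 + 7
29: 2813 = 29·97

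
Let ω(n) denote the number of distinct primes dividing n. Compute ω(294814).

5

294814 = 2 · 147407
147407 = 13 · 11339
11339 = 17 · 667
667 = 23 · 29
294814 = 2 · 13 · 17 · 23 · 29, which has 5 distinct prime factors.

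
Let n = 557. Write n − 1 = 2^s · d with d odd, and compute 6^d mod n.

557 − 1 = 556 = 2^2 · 139, so d = 139.
6^1 ≡ 6 (mod 557)
6^2 ≡ 6^2 = 36 ≡ 36 (mod 557)
6^4 ≡ 36^2 = 1296 ≡ 182 (mod 557)
6^8 ≡ 182^2 = 33124 ≡ 261 (mod 557)
6^16 ≡ 261^2 = 68121 ≡ 167 (mod 557)
6^32 ≡ 167^2 = 27889 ≡ 39 (mod 557)
6^64 ≡ 39^2 = 1521 ≡ 407 (mod 557)
6^128 ≡ 407^2 = 165649 ≡ 220 (mod 557)
139 = 128 + 8 + 2 + 1 in binary powers of 2.
So 6^139 ≡ 220 · 261 · 36 · 6 ≡ 1 (mod 557).
Since 6^d ≡ 1 (mod 557), base 6 does not prove 557 composite.

1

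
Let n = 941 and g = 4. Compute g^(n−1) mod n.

1

4^1 ≡ 4 (mod 941)
4^2 ≡ 4^2 = 16 ≡ 16 (mod 941)
4^4 ≡ 16^2 = 256 ≡ 256 (mod 941)
4^8 ≡ 256^2 = 65536 ≡ 607 (mod 941)
4^16 ≡ 607^2 = 368449 ≡ 518 (mod 941)
4^32 ≡ 518^2 = 268324 ≡ 139 (mod 941)
4^64 ≡ 139^2 = 19321 ≡ 501 (mod 941)
4^128 ≡ 501^2 = 251001 ≡ 695 (mod 941)
4^256 ≡ 695^2 = 483025 ≡ 292 (mod 941)
4^512 ≡ 292^2 = 85264 ≡ 574 (mod 941)
940 = 512 + 256 + 128 + 32 + 8 + 4 in binary powers of 2.
So 4^940 ≡ 574 · 292 · 695 · 139 · 607 · 256 ≡ 1 (mod 941).
Since the result is 1, base 4 gives no evidence that 941 is composite.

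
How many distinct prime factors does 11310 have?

5

11310 = 2 · 5655
5655 = 3 · 1885
1885 = 5 · 377
377 = 13 · 29
11310 = 2 · 3 · 5 · 13 · 29, which has 5 distinct prime factors.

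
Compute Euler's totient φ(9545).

Factor: 9545 = 5 · 23 · 83.
φ(9545) = (5−1) · (23−1) · (83−1) = 4 · 22 · 82 = 7216.

7216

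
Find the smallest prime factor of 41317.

79

41317 is odd.
Digit sum 16, not divisible by 3.
Ends in 7: not divisible by 5.
7: 41317 = 7·5902 + 3
11: 41317 = 11·3756 + 1
13: 41317 = 13·3178 + 3
17: 41317 = 17·2430 + 7
19: 41317 = 19·2174 + 11
23: 41317 = 23·1796 + 9
29: 41317 = 29·1424 + 21
31: 41317 = 31·1332 + 25
37: 41317 = 37·1116 + 25
41: 41317 = 41·1007 + 30
43: 41317 = 43·960 + 37
47: 41317 = 47·879 + 4
53: 41317 = 53·779 + 30
59: 41317 = 59·700 + 17
61: 41317 = 61·677 + 20
67: 41317 = 67·616 + 45
71: 41317 = 71·581 + 66
73: 41317 = 73·565 + 72
79: 41317 = 79·523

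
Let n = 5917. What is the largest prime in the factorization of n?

5917 = 61 · 97
97 is prime.
So 5917 = 61 · 97; the largest prime factor is 97.

97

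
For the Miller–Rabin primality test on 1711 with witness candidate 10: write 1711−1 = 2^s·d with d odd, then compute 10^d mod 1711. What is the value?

1711 − 1 = 1710 = 2^1 · 855, so d = 855.
10^1 ≡ 10 (mod 1711)
10^2 ≡ 10^2 = 100 ≡ 100 (mod 1711)
10^4 ≡ 100^2 = 10000 ≡ 1445 (mod 1711)
10^8 ≡ 1445^2 = 2088025 ≡ 605 (mod 1711)
10^16 ≡ 605^2 = 366025 ≡ 1582 (mod 1711)
10^32 ≡ 1582^2 = 2502724 ≡ 1242 (mod 1711)
10^64 ≡ 1242^2 = 1542564 ≡ 953 (mod 1711)
10^128 ≡ 953^2 = 908209 ≡ 1379 (mod 1711)
10^256 ≡ 1379^2 = 1901641 ≡ 720 (mod 1711)
10^512 ≡ 720^2 = 518400 ≡ 1678 (mod 1711)
855 = 512 + 256 + 64 + 16 + 4 + 2 + 1 in binary powers of 2.
So 10^855 ≡ 1678 · 720 · 953 · 1582 · 1445 · 100 · 10 ≡ 396 (mod 1711).
Squaring chain: 396; never reaches −1, so base 10 is a Miller–Rabin witness that 1711 is composite.

396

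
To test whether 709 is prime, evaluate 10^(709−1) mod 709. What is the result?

1

10^1 ≡ 10 (mod 709)
10^2 ≡ 10^2 = 100 ≡ 100 (mod 709)
10^4 ≡ 100^2 = 10000 ≡ 74 (mod 709)
10^8 ≡ 74^2 = 5476 ≡ 513 (mod 709)
10^16 ≡ 513^2 = 263169 ≡ 130 (mod 709)
10^32 ≡ 130^2 = 16900 ≡ 593 (mod 709)
10^64 ≡ 593^2 = 351649 ≡ 694 (mod 709)
10^128 ≡ 694^2 = 481636 ≡ 225 (mod 709)
10^256 ≡ 225^2 = 50625 ≡ 286 (mod 709)
10^512 ≡ 286^2 = 81796 ≡ 261 (mod 709)
708 = 512 + 128 + 64 + 4 in binary powers of 2.
So 10^708 ≡ 261 · 225 · 694 · 74 ≡ 1 (mod 709).
Since the result is 1, base 10 gives no evidence that 709 is composite.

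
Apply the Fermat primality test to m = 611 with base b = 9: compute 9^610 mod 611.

9^1 ≡ 9 (mod 611)
9^2 ≡ 9^2 = 81 ≡ 81 (mod 611)
9^4 ≡ 81^2 = 6561 ≡ 451 (mod 611)
9^8 ≡ 451^2 = 203401 ≡ 549 (mod 611)
9^16 ≡ 549^2 = 301401 ≡ 178 (mod 611)
9^32 ≡ 178^2 = 31684 ≡ 523 (mod 611)
9^64 ≡ 523^2 = 273529 ≡ 412 (mod 611)
9^128 ≡ 412^2 = 169744 ≡ 497 (mod 611)
9^256 ≡ 497^2 = 247009 ≡ 165 (mod 611)
9^512 ≡ 165^2 = 27225 ≡ 341 (mod 611)
610 = 512 + 64 + 32 + 2 in binary powers of 2.
So 9^610 ≡ 341 · 412 · 523 · 81 ≡ 191 (mod 611).
Since 191 ≠ 1, base 9 is a Fermat witness: 611 is composite.

191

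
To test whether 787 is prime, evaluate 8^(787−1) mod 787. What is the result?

8^1 ≡ 8 (mod 787)
8^2 ≡ 8^2 = 64 ≡ 64 (mod 787)
8^4 ≡ 64^2 = 4096 ≡ 161 (mod 787)
8^8 ≡ 161^2 = 25921 ≡ 737 (mod 787)
8^16 ≡ 737^2 = 543169 ≡ 139 (mod 787)
8^32 ≡ 139^2 = 19321 ≡ 433 (mod 787)
8^64 ≡ 433^2 = 187489 ≡ 183 (mod 787)
8^128 ≡ 183^2 = 33489 ≡ 435 (mod 787)
8^256 ≡ 435^2 = 189225 ≡ 345 (mod 787)
8^512 ≡ 345^2 = 119025 ≡ 188 (mod 787)
786 = 512 + 256 + 16 + 2 in binary powers of 2.
So 8^786 ≡ 188 · 345 · 139 · 64 ≡ 1 (mod 787).
Since the result is 1, base 8 gives no evidence that 787 is composite.

1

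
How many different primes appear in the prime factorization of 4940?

4940 = 2^2 · 1235
1235 = 5 · 247
247 = 13 · 19
4940 = 2^2 · 5 · 13 · 19, which has 4 distinct prime factors.

4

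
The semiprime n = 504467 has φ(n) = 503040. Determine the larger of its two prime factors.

787

φ(n) = (p−1)(q−1) = n − (p+q) + 1, so p + q = 504467 − 503040 + 1 = 1428.
p and q are the roots of t² − 1428t + 504467 = 0.
Discriminant: 1428² − 4·504467 = 2039184 − 2017868 = 21316; √21316 = 146.
q = (1428 − 146)/2 = 641, p = (1428 + 146)/2 = 787.
Check: 641 · 787 = 504467.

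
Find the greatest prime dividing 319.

29

319 = 11 · 29
29 is prime.
So 319 = 11 · 29; the largest prime factor is 29.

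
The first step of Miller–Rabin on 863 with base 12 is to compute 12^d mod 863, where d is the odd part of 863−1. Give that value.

1

863 − 1 = 862 = 2^1 · 431, so d = 431.
12^1 ≡ 12 (mod 863)
12^2 ≡ 12^2 = 144 ≡ 144 (mod 863)
12^4 ≡ 144^2 = 20736 ≡ 24 (mod 863)
12^8 ≡ 24^2 = 576 ≡ 576 (mod 863)
12^16 ≡ 576^2 = 331776 ≡ 384 (mod 863)
12^32 ≡ 384^2 = 147456 ≡ 746 (mod 863)
12^64 ≡ 746^2 = 556516 ≡ 744 (mod 863)
12^128 ≡ 744^2 = 553536 ≡ 353 (mod 863)
12^256 ≡ 353^2 = 124609 ≡ 337 (mod 863)
431 = 256 + 128 + 32 + 8 + 4 + 2 + 1 in binary powers of 2.
So 12^431 ≡ 337 · 353 · 746 · 576 · 24 · 144 · 12 ≡ 1 (mod 863).
Since 12^d ≡ 1 (mod 863), base 12 does not prove 863 composite.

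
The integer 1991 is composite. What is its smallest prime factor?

11

1991 is odd.
Digit sum 20, not divisible by 3.
Ends in 1: not divisible by 5.
7: 1991 = 7·284 + 3
11: 1991 = 11·181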